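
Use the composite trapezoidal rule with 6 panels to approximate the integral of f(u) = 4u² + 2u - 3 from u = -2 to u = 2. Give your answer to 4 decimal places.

h = (2 − (-2))/6 = 0.666667.
Nodes u₀,…,u₆ = -2, -1.333333, -0.666667, 0, 0.666667, 1.333333, 2.
f(u) = 4u² + 2u - 3: f₀=9, f₁=1.444444, f₂=-2.555556, f₃=-3, f₄=0.111111, f₅=6.777778, f₆=17.
(h/2)·[f₀ + 2f₁ + 2f₂ + 2f₃ + 2f₄ + 2f₅ + f₆] = 0.333333·(31.555556) = 10.5185.

10.5185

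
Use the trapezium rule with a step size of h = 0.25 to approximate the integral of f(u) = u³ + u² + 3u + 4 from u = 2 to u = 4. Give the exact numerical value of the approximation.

104.875

h = (4 − 2)/8 = 0.25.
Nodes u₀,…,u₈ = 2, 2.25, 2.5, 2.75, 3, 3.25, 3.5, 3.75, 4.
f(u) = u³ + u² + 3u + 4: f₀=22, f₁=27.203125, f₂=33.375, f₃=40.609375, f₄=49, f₅=58.640625, f₆=69.625, f₇=82.046875, f₈=96.
(h/2)·[f₀ + 2f₁ + 2f₂ + 2f₃ + 2f₄ + 2f₅ + 2f₆ + 2f₇ + f₈] = 0.125·(839) = 104.875.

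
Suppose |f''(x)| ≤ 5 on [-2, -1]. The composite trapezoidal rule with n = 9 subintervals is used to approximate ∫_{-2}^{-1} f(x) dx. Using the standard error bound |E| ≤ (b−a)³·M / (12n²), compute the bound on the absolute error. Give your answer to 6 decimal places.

0.005144

|E| ≤ (1)³·5 / (12·9²) = 5/972 = 0.005144.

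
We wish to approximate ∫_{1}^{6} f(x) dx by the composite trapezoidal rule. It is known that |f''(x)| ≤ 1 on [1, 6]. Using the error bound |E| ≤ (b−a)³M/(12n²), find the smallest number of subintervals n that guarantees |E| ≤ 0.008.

37

Need 125/(12n²) ≤ 0.008.
n² ≥ 125/(12·0.008) = 1302.08 ⇒ n ≥ 36.0844, so the smallest n is 37.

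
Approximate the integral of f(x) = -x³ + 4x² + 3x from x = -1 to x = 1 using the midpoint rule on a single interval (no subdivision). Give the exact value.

0

M = (b−a)·f(0) = 2·(0) = 0.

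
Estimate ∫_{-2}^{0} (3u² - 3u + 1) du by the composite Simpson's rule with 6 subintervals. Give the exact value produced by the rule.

h = (0 − (-2))/6 = 0.333333.
Nodes u₀,…,u₆ = -2, -1.666667, -1.333333, -1, -0.666667, -0.333333, 0.
f(u) = 3u² - 3u + 1: f₀=19, f₁=14.333333, f₂=10.333333, f₃=7, f₄=4.333333, f₅=2.333333, f₆=1.
(h/3)·[f₀ + 4f₁ + 2f₂ + 4f₃ + 2f₄ + 4f₅ + f₆] = 0.111111·(144) = 16.

16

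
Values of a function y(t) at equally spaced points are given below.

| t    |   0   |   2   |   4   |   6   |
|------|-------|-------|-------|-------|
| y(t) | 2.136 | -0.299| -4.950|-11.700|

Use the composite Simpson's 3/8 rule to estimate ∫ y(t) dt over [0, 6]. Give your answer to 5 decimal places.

-18.98325

h = 2, n = 3.
(3h/8)·[y₀ + 3y₁ + 3y₂ + y₃] = 0.75·(-25.311) = -18.98325.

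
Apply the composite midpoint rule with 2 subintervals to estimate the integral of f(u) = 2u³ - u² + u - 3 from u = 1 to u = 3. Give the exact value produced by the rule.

h = (3 − 1)/2 = 1.
Midpoints m₁,…,m₂ = 1.5, 2.5.
f(m₁)=3, f(m₂)=24.5.
h·[f(m₁) + f(m₂)] = 1·(27.5) = 27.5.

27.5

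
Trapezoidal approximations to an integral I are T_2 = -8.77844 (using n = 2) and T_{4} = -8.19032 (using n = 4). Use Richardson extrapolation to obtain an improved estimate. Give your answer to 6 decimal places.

R = (4·T_{4} − T_2) / 3 = (4·(-8.19032) − (-8.77844))/3 = (-23.98284)/3 = -7.994280.

-7.994280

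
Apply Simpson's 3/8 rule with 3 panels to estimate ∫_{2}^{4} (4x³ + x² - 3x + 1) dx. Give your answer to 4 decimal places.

242.6667

h = (4 − 2)/3 = 0.666667.
Nodes x₀,…,x₃ = 2, 2.666667, 3.333333, 4.
f(x) = 4x³ + x² - 3x + 1: f₀=31, f₁=75.962963, f₂=150.259259, f₃=261.
(3h/8)·[f₀ + 3f₁ + 3f₂ + f₃] = 0.25·(970.666667) = 242.6667.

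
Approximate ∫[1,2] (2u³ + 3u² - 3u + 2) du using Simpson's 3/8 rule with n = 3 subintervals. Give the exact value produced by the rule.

12

h = (2 − 1)/3 = 0.333333.
Nodes u₀,…,u₃ = 1, 1.333333, 1.666667, 2.
f(u) = 2u³ + 3u² - 3u + 2: f₀=4, f₁=8.074074, f₂=14.592593, f₃=24.
(3h/8)·[f₀ + 3f₁ + 3f₂ + f₃] = 0.125·(96) = 12.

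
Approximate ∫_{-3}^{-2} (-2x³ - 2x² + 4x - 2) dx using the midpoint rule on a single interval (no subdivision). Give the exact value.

6.75

M = (b−a)·f(-2.5) = 1·(6.75) = 6.75.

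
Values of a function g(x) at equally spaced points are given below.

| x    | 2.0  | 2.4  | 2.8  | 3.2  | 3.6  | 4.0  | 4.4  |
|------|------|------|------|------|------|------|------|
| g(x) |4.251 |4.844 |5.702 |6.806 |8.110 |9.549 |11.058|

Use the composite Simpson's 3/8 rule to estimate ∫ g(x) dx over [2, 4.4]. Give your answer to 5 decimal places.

17.03040

h = 0.4, n = 6.
(3h/8)·[y₀ + 3y₁ + 3y₂ + 2y₃ + 3y₄ + 3y₅ + y₆] = 0.15·(113.536) = 17.03040.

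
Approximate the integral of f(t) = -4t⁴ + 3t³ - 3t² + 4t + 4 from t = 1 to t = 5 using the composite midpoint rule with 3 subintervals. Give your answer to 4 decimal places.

h = (5 − 1)/3 = 1.333333.
Midpoints m₁,…,m₃ = 1.666667, 3, 4.333333.
f(m₁)=-14.641975, f(m₂)=-254, f(m₃)=-1201.308642.
h·[f(m₁) + f(m₂) + f(m₃)] = 1.333333·(-1469.950617) = -1959.9342.

-1959.9342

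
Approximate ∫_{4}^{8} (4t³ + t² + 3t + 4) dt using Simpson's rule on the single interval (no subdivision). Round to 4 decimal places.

4077.3333

S = (b−a)/6 · [f(4) + 4f(6) + f(8)] = 0.666667·[288 + 4·922 + 2140] = 4077.3333.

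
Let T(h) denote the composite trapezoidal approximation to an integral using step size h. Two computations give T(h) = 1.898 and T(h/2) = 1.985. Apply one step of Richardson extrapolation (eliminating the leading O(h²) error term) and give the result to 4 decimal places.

R = (4·T(h/2) − T(h)) / 3 = (4·1.985 − 1.898)/3 = (6.042)/3 = 2.0140.

2.0140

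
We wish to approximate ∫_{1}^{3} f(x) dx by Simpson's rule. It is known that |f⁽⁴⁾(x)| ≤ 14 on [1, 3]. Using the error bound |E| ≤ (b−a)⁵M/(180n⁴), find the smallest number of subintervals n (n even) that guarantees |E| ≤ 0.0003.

Need 448/(180n⁴) ≤ 0.0003.
n⁴ ≥ 448/(180·0.0003) = 8296.3 ⇒ n ≥ 9.5438, so the smallest even n is 10. (n must be even for Simpson's rule.)

10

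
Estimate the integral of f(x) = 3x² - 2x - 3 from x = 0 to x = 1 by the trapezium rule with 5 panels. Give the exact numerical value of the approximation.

h = (1 − 0)/5 = 0.2.
Nodes x₀,…,x₅ = 0, 0.2, 0.4, 0.6, 0.8, 1.
f(x) = 3x² - 2x - 3: f₀=-3, f₁=-3.28, f₂=-3.32, f₃=-3.12, f₄=-2.68, f₅=-2.
(h/2)·[f₀ + 2f₁ + 2f₂ + 2f₃ + 2f₄ + f₅] = 0.1·(-29.8) = -2.98.

-2.98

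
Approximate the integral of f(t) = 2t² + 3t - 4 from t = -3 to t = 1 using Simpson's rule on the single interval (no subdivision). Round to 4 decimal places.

S = (b−a)/6 · [f(-3) + 4f(-1) + f(1)] = 0.666667·[5 + 4·(-5) + 1] = -9.3333.

-9.3333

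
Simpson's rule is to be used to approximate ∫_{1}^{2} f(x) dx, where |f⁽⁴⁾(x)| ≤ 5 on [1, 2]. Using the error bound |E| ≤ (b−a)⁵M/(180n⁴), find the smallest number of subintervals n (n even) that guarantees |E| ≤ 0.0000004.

Need 5/(180n⁴) ≤ 0.0000004.
n⁴ ≥ 5/(180·0.0000004) = 69444.4 ⇒ n ≥ 16.2334, so the smallest even n is 18. (n must be even for Simpson's rule.)

18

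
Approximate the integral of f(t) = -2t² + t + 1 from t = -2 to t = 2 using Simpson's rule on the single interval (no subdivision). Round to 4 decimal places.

-6.6667

S = (b−a)/6 · [f(-2) + 4f(0) + f(2)] = 0.666667·[(-9) + 4·1 + (-5)] = -6.6667.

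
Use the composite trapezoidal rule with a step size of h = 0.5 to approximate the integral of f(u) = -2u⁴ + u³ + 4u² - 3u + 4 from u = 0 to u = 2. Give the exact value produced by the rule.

h = (2 − 0)/4 = 0.5.
Nodes u₀,…,u₄ = 0, 0.5, 1, 1.5, 2.
f(u) = -2u⁴ + u³ + 4u² - 3u + 4: f₀=4, f₁=3.5, f₂=4, f₃=1.75, f₄=-10.
(h/2)·[f₀ + 2f₁ + 2f₂ + 2f₃ + f₄] = 0.25·(12.5) = 3.125.

3.125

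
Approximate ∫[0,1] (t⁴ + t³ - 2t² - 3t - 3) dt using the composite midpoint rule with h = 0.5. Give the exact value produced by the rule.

-4.74609375

h = (1 − 0)/2 = 0.5.
Midpoints m₁,…,m₂ = 0.25, 0.75.
f(m₁)=-3.85546875, f(m₂)=-5.63671875.
h·[f(m₁) + f(m₂)] = 0.5·(-9.4921875) = -4.74609375.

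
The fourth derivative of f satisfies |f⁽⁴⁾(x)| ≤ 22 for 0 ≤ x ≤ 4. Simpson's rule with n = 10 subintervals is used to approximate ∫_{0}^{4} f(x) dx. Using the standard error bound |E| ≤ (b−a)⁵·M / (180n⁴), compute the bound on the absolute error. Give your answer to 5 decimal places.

0.01252

|E| ≤ (4)⁵·22 / (180·10⁴) = 22528/1800000 = 0.01252.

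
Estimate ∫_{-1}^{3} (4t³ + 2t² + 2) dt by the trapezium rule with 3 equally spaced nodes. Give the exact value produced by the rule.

h = (3 − (-1))/2 = 2.
Nodes t₀,…,t₂ = -1, 1, 3.
f(t) = 4t³ + 2t² + 2: f₀=0, f₁=8, f₂=128.
(h/2)·[f₀ + 2f₁ + f₂] = 1·(144) = 144.

144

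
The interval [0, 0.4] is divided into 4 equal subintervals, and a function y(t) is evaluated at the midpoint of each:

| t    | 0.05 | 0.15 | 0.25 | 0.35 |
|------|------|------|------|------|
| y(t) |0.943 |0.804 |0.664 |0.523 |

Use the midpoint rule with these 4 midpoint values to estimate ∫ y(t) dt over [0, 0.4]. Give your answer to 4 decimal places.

h = 0.1, n = 4.
h·[y(m₁) + y(m₂) + y(m₃) + y(m₄)] = 0.1·(2.934) = 0.2934.

0.2934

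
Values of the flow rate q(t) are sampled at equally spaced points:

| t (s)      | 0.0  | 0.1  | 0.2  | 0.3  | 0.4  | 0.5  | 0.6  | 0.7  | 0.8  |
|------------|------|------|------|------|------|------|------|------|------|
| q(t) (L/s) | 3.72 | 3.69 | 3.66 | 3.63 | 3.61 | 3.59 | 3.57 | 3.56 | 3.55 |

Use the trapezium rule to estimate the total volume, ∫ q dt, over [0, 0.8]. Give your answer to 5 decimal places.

h = 0.1, n = 8.
(h/2)·[y₀ + 2y₁ + 2y₂ + 2y₃ + 2y₄ + 2y₅ + 2y₆ + 2y₇ + y₈] = 0.05·(57.89) = 2.89450.

2.89450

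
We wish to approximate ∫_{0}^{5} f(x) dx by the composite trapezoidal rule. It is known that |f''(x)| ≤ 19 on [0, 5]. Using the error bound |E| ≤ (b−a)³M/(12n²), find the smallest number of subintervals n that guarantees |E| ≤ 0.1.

Need 2375/(12n²) ≤ 0.1.
n² ≥ 2375/(12·0.1) = 1979.17 ⇒ n ≥ 44.4878, so the smallest n is 45.

45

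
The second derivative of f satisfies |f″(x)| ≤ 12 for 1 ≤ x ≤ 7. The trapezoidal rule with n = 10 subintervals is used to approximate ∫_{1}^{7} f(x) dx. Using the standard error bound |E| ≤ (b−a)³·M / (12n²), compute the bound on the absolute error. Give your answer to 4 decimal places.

|E| ≤ (6)³·12 / (12·10²) = 2592/1200 = 2.1600.

2.1600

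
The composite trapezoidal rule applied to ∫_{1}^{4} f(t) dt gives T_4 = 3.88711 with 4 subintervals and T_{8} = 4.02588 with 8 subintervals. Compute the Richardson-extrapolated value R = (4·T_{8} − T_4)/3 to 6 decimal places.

4.072137

R = (4·T_{8} − T_4) / 3 = (4·4.02588 − 3.88711)/3 = (12.21641)/3 = 4.072137.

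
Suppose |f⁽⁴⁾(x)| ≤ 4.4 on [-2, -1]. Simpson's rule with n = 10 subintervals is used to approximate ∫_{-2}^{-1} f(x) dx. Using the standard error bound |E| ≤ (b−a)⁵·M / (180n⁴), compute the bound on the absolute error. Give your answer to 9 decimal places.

|E| ≤ (1)⁵·4.4 / (180·10⁴) = 4.4/1800000 = 0.000002444.

0.000002444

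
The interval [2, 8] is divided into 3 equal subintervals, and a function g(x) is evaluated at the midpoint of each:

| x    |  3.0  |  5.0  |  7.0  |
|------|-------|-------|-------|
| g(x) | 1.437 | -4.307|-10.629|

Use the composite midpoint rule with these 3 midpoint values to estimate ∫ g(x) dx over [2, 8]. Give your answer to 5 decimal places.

h = 2, n = 3.
h·[y(m₁) + y(m₂) + y(m₃)] = 2·(-13.499) = -26.99800.

-26.99800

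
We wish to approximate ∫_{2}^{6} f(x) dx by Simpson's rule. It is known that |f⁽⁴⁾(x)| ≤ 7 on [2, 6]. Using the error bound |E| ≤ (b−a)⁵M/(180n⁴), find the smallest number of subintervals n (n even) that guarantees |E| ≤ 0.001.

16

Need 7168/(180n⁴) ≤ 0.001.
n⁴ ≥ 7168/(180·0.001) = 39822.2 ⇒ n ≥ 14.1264, so the smallest even n is 16. (n must be even for Simpson's rule.)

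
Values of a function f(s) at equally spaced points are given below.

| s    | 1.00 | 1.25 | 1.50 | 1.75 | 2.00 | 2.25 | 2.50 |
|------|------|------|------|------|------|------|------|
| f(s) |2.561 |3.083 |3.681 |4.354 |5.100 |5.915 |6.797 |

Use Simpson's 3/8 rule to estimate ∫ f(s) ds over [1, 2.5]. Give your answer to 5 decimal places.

6.69403

h = 0.25, n = 6.
(3h/8)·[y₀ + 3y₁ + 3y₂ + 2y₃ + 3y₄ + 3y₅ + y₆] = 0.09375·(71.403) = 6.69403.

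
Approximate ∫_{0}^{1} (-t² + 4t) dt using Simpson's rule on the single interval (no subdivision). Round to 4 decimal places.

S = (b−a)/6 · [f(0) + 4f(0.5) + f(1)] = 0.166667·[0 + 4·1.75 + 3] = 1.6667.

1.6667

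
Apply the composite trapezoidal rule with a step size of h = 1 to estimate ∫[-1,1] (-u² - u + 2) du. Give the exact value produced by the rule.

3

h = (1 − (-1))/2 = 1.
Nodes u₀,…,u₂ = -1, 0, 1.
f(u) = -u² - u + 2: f₀=2, f₁=2, f₂=0.
(h/2)·[f₀ + 2f₁ + f₂] = 0.5·(6) = 3.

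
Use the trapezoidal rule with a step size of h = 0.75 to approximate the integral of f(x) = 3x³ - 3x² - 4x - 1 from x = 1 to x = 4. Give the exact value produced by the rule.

h = (4 − 1)/4 = 0.75.
Nodes x₀,…,x₄ = 1, 1.75, 2.5, 3.25, 4.
f(x) = 3x³ - 3x² - 4x - 1: f₀=-5, f₁=-1.109375, f₂=17.125, f₃=57.296875, f₄=127.
(h/2)·[f₀ + 2f₁ + 2f₂ + 2f₃ + f₄] = 0.375·(268.625) = 100.734375.

100.734375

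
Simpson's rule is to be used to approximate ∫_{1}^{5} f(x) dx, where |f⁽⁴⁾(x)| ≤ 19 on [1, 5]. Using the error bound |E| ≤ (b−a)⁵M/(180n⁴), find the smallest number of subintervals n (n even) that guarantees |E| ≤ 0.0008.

20

Need 19456/(180n⁴) ≤ 0.0008.
n⁴ ≥ 19456/(180·0.0008) = 135111 ⇒ n ≥ 19.1722, so the smallest even n is 20. (n must be even for Simpson's rule.)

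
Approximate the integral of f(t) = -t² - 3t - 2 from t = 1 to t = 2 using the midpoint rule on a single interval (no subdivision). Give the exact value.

-8.75

M = (b−a)·f(1.5) = 1·(-8.75) = -8.75.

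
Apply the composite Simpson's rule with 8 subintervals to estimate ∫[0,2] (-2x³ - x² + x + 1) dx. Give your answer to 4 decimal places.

-6.6667

h = (2 − 0)/8 = 0.25.
Nodes x₀,…,x₈ = 0, 0.25, 0.5, 0.75, 1, 1.25, 1.5, 1.75, 2.
f(x) = -2x³ - x² + x + 1: f₀=1, f₁=1.15625, f₂=1, f₃=0.34375, f₄=-1, f₅=-3.21875, f₆=-6.5, f₇=-11.03125, f₈=-17.
(h/3)·[f₀ + 4f₁ + 2f₂ + 4f₃ + 2f₄ + 4f₅ + 2f₆ + 4f₇ + f₈] = 0.083333·(-80) = -6.6667.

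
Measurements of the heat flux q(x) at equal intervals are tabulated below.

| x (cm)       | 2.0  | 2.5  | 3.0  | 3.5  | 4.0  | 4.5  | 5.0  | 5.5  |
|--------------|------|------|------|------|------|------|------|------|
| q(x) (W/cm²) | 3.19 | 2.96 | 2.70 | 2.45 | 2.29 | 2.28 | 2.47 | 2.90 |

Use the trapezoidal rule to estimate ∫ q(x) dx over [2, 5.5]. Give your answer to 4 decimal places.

h = 0.5, n = 7.
(h/2)·[y₀ + 2y₁ + 2y₂ + 2y₃ + 2y₄ + 2y₅ + 2y₆ + y₇] = 0.25·(36.39) = 9.0975.

9.0975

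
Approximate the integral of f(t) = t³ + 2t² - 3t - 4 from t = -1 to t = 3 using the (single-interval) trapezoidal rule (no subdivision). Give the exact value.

T = (b−a)/2 · [f(-1) + f(3)] = 2·[0 + 32] = 64.

64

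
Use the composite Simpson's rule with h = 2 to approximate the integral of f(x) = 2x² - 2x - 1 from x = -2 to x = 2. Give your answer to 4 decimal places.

6.6667

h = (2 − (-2))/2 = 2.
Nodes x₀,…,x₂ = -2, 0, 2.
f(x) = 2x² - 2x - 1: f₀=11, f₁=-1, f₂=3.
(h/3)·[f₀ + 4f₁ + f₂] = 0.666667·(10) = 6.6667.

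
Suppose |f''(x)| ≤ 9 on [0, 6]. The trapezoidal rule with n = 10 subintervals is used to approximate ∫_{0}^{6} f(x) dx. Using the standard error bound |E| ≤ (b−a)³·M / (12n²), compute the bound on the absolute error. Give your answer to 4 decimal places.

1.6200

|E| ≤ (6)³·9 / (12·10²) = 1944/1200 = 1.6200.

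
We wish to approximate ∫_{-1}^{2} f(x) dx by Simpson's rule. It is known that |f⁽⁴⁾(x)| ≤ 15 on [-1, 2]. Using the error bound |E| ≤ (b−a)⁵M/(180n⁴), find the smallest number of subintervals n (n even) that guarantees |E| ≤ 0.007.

Need 3645/(180n⁴) ≤ 0.007.
n⁴ ≥ 3645/(180·0.007) = 2892.86 ⇒ n ≥ 7.3338, so the smallest even n is 8. (n must be even for Simpson's rule.)

8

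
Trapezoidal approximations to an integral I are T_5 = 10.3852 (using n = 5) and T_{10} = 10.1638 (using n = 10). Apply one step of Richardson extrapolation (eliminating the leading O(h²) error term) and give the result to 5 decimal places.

R = (4·T_{10} − T_5) / 3 = (4·10.1638 − 10.3852)/3 = (30.2700)/3 = 10.09000.

10.09000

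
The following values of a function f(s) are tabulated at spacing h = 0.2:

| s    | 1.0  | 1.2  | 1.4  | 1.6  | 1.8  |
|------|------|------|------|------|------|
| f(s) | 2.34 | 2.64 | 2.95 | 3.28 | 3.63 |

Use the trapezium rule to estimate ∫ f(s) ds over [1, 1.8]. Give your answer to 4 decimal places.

h = 0.2, n = 4.
(h/2)·[y₀ + 2y₁ + 2y₂ + 2y₃ + y₄] = 0.1·(23.71) = 2.3710.

2.3710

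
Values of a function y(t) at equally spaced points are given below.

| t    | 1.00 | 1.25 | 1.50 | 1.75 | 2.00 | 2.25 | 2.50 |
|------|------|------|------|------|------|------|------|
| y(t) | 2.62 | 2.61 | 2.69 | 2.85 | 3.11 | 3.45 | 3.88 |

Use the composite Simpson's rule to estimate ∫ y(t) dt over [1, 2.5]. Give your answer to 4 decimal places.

h = 0.25, n = 6.
(h/3)·[y₀ + 4y₁ + 2y₂ + 4y₃ + 2y₄ + 4y₅ + y₆] = 0.083333·(53.74) = 4.4783.

4.4783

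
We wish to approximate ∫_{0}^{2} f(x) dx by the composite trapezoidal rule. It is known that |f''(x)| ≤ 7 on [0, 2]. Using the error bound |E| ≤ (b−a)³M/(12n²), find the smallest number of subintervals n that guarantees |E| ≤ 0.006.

28

Need 56/(12n²) ≤ 0.006.
n² ≥ 56/(12·0.006) = 777.778 ⇒ n ≥ 27.8887, so the smallest n is 28.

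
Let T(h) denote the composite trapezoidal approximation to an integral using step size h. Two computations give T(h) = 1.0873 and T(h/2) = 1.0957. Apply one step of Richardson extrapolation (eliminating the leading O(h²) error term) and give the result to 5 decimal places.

R = (4·T(h/2) − T(h)) / 3 = (4·1.0957 − 1.0873)/3 = (3.2955)/3 = 1.09850.

1.09850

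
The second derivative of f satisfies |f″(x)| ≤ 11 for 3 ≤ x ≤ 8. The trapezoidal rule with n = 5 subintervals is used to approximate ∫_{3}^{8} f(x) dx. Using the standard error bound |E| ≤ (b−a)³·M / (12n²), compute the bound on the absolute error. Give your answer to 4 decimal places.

|E| ≤ (5)³·11 / (12·5²) = 1375/300 = 4.5833.

4.5833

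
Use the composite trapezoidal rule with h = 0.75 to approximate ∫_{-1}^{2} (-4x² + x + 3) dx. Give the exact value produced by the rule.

-2.625

h = (2 − (-1))/4 = 0.75.
Nodes x₀,…,x₄ = -1, -0.25, 0.5, 1.25, 2.
f(x) = -4x² + x + 3: f₀=-2, f₁=2.5, f₂=2.5, f₃=-2, f₄=-11.
(h/2)·[f₀ + 2f₁ + 2f₂ + 2f₃ + f₄] = 0.375·(-7) = -2.625.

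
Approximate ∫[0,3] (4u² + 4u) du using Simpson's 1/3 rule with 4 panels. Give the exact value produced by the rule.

h = (3 − 0)/4 = 0.75.
Nodes u₀,…,u₄ = 0, 0.75, 1.5, 2.25, 3.
f(u) = 4u² + 4u: f₀=0, f₁=5.25, f₂=15, f₃=29.25, f₄=48.
(h/3)·[f₀ + 4f₁ + 2f₂ + 4f₃ + f₄] = 0.25·(216) = 54.

54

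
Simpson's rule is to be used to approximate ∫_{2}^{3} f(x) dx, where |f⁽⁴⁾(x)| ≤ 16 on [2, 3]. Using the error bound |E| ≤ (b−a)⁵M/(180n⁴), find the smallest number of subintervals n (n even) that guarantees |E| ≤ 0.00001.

10

Need 16/(180n⁴) ≤ 0.00001.
n⁴ ≥ 16/(180·0.00001) = 8888.89 ⇒ n ≥ 9.7098, so the smallest even n is 10. (n must be even for Simpson's rule.)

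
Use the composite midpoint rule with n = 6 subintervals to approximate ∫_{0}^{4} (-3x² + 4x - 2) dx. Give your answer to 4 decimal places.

h = (4 − 0)/6 = 0.666667.
Midpoints m₁,…,m₆ = 0.333333, 1, 1.666667, 2.333333, 3, 3.666667.
f(m₁)=-1, f(m₂)=-1, f(m₃)=-3.666667, f(m₄)=-9, f(m₅)=-17, f(m₆)=-27.666667.
h·[f(m₁) + f(m₂) + f(m₃) + f(m₄) + f(m₅) + f(m₆)] = 0.666667·(-59.333333) = -39.5556.

-39.5556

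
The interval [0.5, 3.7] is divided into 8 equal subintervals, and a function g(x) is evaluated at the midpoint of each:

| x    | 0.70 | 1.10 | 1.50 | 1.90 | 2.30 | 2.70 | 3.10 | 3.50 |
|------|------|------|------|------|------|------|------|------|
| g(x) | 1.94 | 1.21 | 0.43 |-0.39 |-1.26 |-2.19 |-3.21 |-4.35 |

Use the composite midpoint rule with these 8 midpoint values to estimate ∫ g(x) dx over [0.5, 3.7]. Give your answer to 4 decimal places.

-3.1280

h = 0.4, n = 8.
h·[y(m₁) + y(m₂) + y(m₃) + y(m₄) + y(m₅) + y(m₆) + y(m₇) + y(m₈)] = 0.4·(-7.82) = -3.1280.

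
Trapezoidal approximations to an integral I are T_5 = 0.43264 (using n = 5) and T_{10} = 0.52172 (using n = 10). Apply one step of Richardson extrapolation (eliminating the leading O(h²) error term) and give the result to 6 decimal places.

0.551413

R = (4·T_{10} − T_5) / 3 = (4·0.52172 − 0.43264)/3 = (1.65424)/3 = 0.551413.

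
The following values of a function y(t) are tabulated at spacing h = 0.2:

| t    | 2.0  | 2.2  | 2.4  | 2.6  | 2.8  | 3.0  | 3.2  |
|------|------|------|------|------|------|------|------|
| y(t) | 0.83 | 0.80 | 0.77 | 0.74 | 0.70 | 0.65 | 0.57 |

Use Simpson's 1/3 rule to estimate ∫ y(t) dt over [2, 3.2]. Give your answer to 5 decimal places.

0.87333

h = 0.2, n = 6.
(h/3)·[y₀ + 4y₁ + 2y₂ + 4y₃ + 2y₄ + 4y₅ + y₆] = 0.066667·(13.10) = 0.87333.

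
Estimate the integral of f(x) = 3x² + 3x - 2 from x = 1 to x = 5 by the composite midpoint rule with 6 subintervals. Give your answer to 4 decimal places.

151.5556

h = (5 − 1)/6 = 0.666667.
Midpoints m₁,…,m₆ = 1.333333, 2, 2.666667, 3.333333, 4, 4.666667.
f(m₁)=7.333333, f(m₂)=16, f(m₃)=27.333333, f(m₄)=41.333333, f(m₅)=58, f(m₆)=77.333333.
h·[f(m₁) + f(m₂) + f(m₃) + f(m₄) + f(m₅) + f(m₆)] = 0.666667·(227.333333) = 151.5556.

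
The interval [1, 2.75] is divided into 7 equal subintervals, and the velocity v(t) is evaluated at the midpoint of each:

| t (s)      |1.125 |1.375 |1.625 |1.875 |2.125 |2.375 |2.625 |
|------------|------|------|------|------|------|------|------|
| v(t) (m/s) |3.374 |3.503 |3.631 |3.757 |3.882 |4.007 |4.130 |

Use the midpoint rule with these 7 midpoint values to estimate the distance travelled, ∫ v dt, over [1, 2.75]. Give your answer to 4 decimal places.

h = 0.25, n = 7.
h·[y(m₁) + y(m₂) + y(m₃) + y(m₄) + y(m₅) + y(m₆) + y(m₇)] = 0.25·(26.284) = 6.5710.

6.5710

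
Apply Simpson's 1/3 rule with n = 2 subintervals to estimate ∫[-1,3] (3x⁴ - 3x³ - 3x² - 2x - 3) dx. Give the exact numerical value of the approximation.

64

h = (3 − (-1))/2 = 2.
Nodes x₀,…,x₂ = -1, 1, 3.
f(x) = 3x⁴ - 3x³ - 3x² - 2x - 3: f₀=2, f₁=-8, f₂=126.
(h/3)·[f₀ + 4f₁ + f₂] = 0.666667·(96) = 64.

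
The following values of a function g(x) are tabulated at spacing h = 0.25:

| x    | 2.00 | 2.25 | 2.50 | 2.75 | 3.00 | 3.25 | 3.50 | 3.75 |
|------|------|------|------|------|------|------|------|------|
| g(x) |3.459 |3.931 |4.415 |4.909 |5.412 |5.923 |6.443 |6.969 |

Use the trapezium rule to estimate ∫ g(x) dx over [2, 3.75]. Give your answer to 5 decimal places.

9.06175

h = 0.25, n = 7.
(h/2)·[y₀ + 2y₁ + 2y₂ + 2y₃ + 2y₄ + 2y₅ + 2y₆ + y₇] = 0.125·(72.494) = 9.06175.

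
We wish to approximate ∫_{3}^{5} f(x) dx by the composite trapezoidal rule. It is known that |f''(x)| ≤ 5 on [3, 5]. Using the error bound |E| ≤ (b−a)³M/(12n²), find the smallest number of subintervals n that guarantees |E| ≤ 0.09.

7

Need 40/(12n²) ≤ 0.09.
n² ≥ 40/(12·0.09) = 37.037 ⇒ n ≥ 6.0858, so the smallest n is 7.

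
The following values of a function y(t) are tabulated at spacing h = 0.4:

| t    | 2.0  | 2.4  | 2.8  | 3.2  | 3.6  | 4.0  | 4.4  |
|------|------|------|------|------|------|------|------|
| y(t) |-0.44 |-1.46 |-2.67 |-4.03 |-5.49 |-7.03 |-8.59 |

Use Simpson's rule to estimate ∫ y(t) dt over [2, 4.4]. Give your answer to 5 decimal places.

h = 0.4, n = 6.
(h/3)·[y₀ + 4y₁ + 2y₂ + 4y₃ + 2y₄ + 4y₅ + y₆] = 0.133333·(-75.43) = -10.05733.

-10.05733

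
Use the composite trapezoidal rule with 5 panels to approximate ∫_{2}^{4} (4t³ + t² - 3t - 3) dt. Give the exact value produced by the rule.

h = (4 − 2)/5 = 0.4.
Nodes t₀,…,t₅ = 2, 2.4, 2.8, 3.2, 3.6, 4.
f(t) = 4t³ + t² - 3t - 3: f₀=27, f₁=50.856, f₂=84.248, f₃=128.712, f₄=185.784, f₅=257.
(h/2)·[f₀ + 2f₁ + 2f₂ + 2f₃ + 2f₄ + f₅] = 0.2·(1183.2) = 236.64.

236.64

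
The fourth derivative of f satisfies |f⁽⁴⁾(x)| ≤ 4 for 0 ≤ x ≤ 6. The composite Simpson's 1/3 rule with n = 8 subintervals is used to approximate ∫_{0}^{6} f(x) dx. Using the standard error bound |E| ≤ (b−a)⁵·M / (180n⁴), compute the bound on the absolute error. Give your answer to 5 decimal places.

|E| ≤ (6)⁵·4 / (180·8⁴) = 31104/737280 = 0.04219.

0.04219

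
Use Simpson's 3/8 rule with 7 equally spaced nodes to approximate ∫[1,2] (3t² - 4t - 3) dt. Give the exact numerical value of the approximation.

-2

h = (2 − 1)/6 = 0.166667.
Nodes t₀,…,t₆ = 1, 1.166667, 1.333333, 1.5, 1.666667, 1.833333, 2.
f(t) = 3t² - 4t - 3: f₀=-4, f₁=-3.583333, f₂=-3, f₃=-2.25, f₄=-1.333333, f₅=-0.25, f₆=1.
(3h/8)·[f₀ + 3f₁ + 3f₂ + 2f₃ + 3f₄ + 3f₅ + f₆] = 0.0625·(-32) = -2.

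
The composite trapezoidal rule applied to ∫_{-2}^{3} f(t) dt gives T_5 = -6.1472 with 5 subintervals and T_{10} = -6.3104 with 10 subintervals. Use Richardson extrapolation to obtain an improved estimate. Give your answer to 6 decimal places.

-6.364800

R = (4·T_{10} − T_5) / 3 = (4·(-6.3104) − (-6.1472))/3 = (-19.0944)/3 = -6.364800.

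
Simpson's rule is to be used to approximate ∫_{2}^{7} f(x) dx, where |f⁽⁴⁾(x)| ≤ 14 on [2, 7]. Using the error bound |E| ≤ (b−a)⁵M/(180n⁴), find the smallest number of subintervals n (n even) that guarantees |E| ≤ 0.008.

Need 43750/(180n⁴) ≤ 0.008.
n⁴ ≥ 43750/(180·0.008) = 30381.9 ⇒ n ≥ 13.2024, so the smallest even n is 14. (n must be even for Simpson's rule.)

14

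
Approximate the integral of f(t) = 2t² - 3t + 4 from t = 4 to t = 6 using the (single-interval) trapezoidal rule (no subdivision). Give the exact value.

82

T = (b−a)/2 · [f(4) + f(6)] = 1·[24 + 58] = 82.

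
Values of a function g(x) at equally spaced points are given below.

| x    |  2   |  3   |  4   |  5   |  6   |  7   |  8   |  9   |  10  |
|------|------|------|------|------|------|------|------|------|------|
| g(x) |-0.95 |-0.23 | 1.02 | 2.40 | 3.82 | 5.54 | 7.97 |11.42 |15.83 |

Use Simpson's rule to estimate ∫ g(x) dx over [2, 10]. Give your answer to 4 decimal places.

h = 1, n = 8.
(h/3)·[y₀ + 4y₁ + 2y₂ + 4y₃ + 2y₄ + 4y₅ + 2y₆ + 4y₇ + y₈] = 0.333333·(117.02) = 39.0067.

39.0067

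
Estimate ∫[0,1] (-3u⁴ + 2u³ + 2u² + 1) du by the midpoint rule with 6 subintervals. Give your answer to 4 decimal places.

1.5689

h = (1 − 0)/6 = 0.166667.
Midpoints m₁,…,m₆ = 0.083333, 0.25, 0.416667, 0.583333, 0.75, 0.916667.
f(m₁)=1.014902, f(m₂)=1.14453125, f(m₃)=1.401476, f(m₄)=1.730179, f(m₅)=2.01953125, f(m₆)=2.102865.
h·[f(m₁) + f(m₂) + f(m₃) + f(m₄) + f(m₅) + f(m₆)] = 0.166667·(9.413484) = 1.5689.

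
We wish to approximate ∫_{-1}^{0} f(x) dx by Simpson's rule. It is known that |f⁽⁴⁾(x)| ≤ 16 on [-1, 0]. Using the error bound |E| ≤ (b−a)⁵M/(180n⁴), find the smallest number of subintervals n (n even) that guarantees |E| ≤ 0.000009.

10

Need 16/(180n⁴) ≤ 0.000009.
n⁴ ≥ 16/(180·0.000009) = 9876.54 ⇒ n ≥ 9.9690, so the smallest even n is 10. (n must be even for Simpson's rule.)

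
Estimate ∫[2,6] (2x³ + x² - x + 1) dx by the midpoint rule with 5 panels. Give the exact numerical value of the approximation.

h = (6 − 2)/5 = 0.8.
Midpoints m₁,…,m₅ = 2.4, 3.2, 4, 4.8, 5.6.
f(m₁)=32.008, f(m₂)=73.576, f(m₃)=141, f(m₄)=240.424, f(m₅)=377.992.
h·[f(m₁) + f(m₂) + f(m₃) + f(m₄) + f(m₅)] = 0.8·(865) = 692.

692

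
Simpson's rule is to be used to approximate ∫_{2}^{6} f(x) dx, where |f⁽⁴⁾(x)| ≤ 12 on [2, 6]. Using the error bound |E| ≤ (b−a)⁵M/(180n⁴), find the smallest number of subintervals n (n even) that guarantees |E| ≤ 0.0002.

26

Need 12288/(180n⁴) ≤ 0.0002.
n⁴ ≥ 12288/(180·0.0002) = 341333 ⇒ n ≥ 24.1710, so the smallest even n is 26. (n must be even for Simpson's rule.)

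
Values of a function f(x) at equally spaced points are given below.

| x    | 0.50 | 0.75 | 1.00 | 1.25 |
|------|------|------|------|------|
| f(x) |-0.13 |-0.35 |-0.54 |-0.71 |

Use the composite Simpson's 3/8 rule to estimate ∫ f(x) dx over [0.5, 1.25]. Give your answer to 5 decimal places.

h = 0.25, n = 3.
(3h/8)·[y₀ + 3y₁ + 3y₂ + y₃] = 0.09375·(-3.51) = -0.32906.

-0.32906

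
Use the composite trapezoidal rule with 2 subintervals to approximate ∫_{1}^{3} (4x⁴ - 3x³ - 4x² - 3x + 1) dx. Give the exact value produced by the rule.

h = (3 − 1)/2 = 1.
Nodes x₀,…,x₂ = 1, 2, 3.
f(x) = 4x⁴ - 3x³ - 4x² - 3x + 1: f₀=-5, f₁=19, f₂=199.
(h/2)·[f₀ + 2f₁ + f₂] = 0.5·(232) = 116.

116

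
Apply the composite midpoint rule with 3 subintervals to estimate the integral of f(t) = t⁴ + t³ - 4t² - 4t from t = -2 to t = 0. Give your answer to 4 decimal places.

-0.3292

h = (0 − (-2))/3 = 0.666667.
Midpoints m₁,…,m₃ = -1.666667, -1, -0.333333.
f(m₁)=-1.358025, f(m₂)=0, f(m₃)=0.864198.
h·[f(m₁) + f(m₂) + f(m₃)] = 0.666667·(-0.493827) = -0.3292.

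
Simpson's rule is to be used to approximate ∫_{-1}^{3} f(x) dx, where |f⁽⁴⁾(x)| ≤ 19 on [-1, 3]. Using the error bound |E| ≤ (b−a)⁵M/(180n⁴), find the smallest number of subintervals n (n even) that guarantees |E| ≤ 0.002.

Need 19456/(180n⁴) ≤ 0.002.
n⁴ ≥ 19456/(180·0.002) = 54044.4 ⇒ n ≥ 15.2471, so the smallest even n is 16. (n must be even for Simpson's rule.)

16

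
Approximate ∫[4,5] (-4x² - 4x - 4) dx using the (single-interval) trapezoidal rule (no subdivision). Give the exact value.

T = (b−a)/2 · [f(4) + f(5)] = 0.5·[(-84) + (-124)] = -104.

-104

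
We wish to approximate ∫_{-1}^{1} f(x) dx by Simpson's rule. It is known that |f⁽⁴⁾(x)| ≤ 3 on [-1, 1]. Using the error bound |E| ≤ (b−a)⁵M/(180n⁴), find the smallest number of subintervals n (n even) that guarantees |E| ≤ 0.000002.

24

Need 96/(180n⁴) ≤ 0.000002.
n⁴ ≥ 96/(180·0.000002) = 266667 ⇒ n ≥ 22.7244, so the smallest even n is 24. (n must be even for Simpson's rule.)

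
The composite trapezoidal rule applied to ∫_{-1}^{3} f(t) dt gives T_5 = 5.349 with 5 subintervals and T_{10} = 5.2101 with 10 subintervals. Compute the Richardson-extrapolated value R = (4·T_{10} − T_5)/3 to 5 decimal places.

R = (4·T_{10} − T_5) / 3 = (4·5.2101 − 5.349)/3 = (15.4914)/3 = 5.16380.

5.16380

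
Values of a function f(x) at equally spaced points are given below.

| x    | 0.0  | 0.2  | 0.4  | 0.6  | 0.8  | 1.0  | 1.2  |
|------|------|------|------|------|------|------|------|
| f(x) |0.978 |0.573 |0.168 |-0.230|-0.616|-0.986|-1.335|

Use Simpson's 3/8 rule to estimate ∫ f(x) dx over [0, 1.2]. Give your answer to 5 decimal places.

-0.25500

h = 0.2, n = 6.
(3h/8)·[y₀ + 3y₁ + 3y₂ + 2y₃ + 3y₄ + 3y₅ + y₆] = 0.075·(-3.400) = -0.25500.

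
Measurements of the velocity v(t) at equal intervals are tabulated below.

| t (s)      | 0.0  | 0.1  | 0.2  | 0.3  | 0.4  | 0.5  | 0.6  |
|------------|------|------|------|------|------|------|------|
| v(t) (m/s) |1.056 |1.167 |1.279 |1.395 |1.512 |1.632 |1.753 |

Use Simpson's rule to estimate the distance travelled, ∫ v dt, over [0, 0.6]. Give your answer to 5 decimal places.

h = 0.1, n = 6.
(h/3)·[y₀ + 4y₁ + 2y₂ + 4y₃ + 2y₄ + 4y₅ + y₆] = 0.033333·(25.167) = 0.83890.

0.83890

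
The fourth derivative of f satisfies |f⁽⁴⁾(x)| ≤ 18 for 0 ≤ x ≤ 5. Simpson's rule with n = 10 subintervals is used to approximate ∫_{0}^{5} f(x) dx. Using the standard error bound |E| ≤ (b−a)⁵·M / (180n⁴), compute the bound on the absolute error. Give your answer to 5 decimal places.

0.03125

|E| ≤ (5)⁵·18 / (180·10⁴) = 56250/1800000 = 0.03125.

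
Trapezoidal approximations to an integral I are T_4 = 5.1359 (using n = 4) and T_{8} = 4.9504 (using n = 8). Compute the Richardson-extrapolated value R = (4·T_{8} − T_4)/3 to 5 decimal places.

4.88857

R = (4·T_{8} − T_4) / 3 = (4·4.9504 − 5.1359)/3 = (14.6657)/3 = 4.88857.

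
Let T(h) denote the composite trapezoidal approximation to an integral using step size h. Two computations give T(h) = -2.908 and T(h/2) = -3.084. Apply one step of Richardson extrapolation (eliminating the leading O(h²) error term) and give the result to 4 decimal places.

R = (4·T(h/2) − T(h)) / 3 = (4·(-3.084) − (-2.908))/3 = (-9.428)/3 = -3.1427.

-3.1427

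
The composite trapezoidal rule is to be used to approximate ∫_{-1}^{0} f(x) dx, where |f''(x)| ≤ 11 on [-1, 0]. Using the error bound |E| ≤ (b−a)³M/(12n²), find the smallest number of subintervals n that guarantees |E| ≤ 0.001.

31

Need 11/(12n²) ≤ 0.001.
n² ≥ 11/(12·0.001) = 916.667 ⇒ n ≥ 30.2765, so the smallest n is 31.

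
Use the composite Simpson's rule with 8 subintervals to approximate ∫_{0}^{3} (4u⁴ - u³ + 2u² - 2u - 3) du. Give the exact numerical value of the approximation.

174.181640625

h = (3 − 0)/8 = 0.375.
Nodes u₀,…,u₈ = 0, 0.375, 0.75, 1.125, 1.5, 1.875, 2.25, 2.625, 3.
f(u) = 4u⁴ - u³ + 2u² - 2u - 3: f₀=-3, f₁=-3.4423828125, f₂=-2.53125, f₃=2.2646484375, f₄=15.375, f₅=43.1279296875, f₆=93.75, f₇=177.3662109375, f₈=306.
(h/3)·[f₀ + 4f₁ + 2f₂ + 4f₃ + 2f₄ + 4f₅ + 2f₆ + 4f₇ + f₈] = 0.125·(1393.453125) = 174.181640625.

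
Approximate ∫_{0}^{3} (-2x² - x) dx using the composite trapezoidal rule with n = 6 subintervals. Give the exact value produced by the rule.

h = (3 − 0)/6 = 0.5.
Nodes x₀,…,x₆ = 0, 0.5, 1, 1.5, 2, 2.5, 3.
f(x) = -2x² - x: f₀=0, f₁=-1, f₂=-3, f₃=-6, f₄=-10, f₅=-15, f₆=-21.
(h/2)·[f₀ + 2f₁ + 2f₂ + 2f₃ + 2f₄ + 2f₅ + f₆] = 0.25·(-91) = -22.75.

-22.75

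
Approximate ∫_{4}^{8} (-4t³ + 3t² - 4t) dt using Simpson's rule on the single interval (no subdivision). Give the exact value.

S = (b−a)/6 · [f(4) + 4f(6) + f(8)] = 0.666667·[(-224) + 4·(-780) + (-1888)] = -3488.

-3488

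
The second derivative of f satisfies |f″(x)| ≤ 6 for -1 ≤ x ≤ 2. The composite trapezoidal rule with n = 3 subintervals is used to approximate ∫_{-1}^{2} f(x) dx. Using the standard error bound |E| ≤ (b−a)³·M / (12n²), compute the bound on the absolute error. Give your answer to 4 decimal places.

1.5000

|E| ≤ (3)³·6 / (12·3²) = 162/108 = 1.5000.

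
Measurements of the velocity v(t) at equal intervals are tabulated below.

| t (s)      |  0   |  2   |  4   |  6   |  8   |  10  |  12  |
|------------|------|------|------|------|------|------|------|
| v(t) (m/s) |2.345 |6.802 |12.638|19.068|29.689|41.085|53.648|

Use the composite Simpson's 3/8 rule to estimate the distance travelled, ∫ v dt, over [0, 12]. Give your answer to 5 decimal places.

273.57825

h = 2, n = 6.
(3h/8)·[y₀ + 3y₁ + 3y₂ + 2y₃ + 3y₄ + 3y₅ + y₆] = 0.75·(364.771) = 273.57825.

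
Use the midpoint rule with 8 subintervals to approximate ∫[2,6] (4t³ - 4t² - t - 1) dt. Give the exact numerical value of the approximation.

979

h = (6 − 2)/8 = 0.5.
Midpoints m₁,…,m₈ = 2.25, 2.75, 3.25, 3.75, 4.25, 4.75, 5.25, 5.75.
f(m₁)=22.0625, f(m₂)=49.1875, f(m₃)=90.8125, f(m₄)=149.9375, f(m₅)=229.5625, f(m₆)=332.6875, f(m₇)=462.3125, f(m₈)=621.4375.
h·[f(m₁) + f(m₂) + f(m₃) + f(m₄) + f(m₅) + f(m₆) + f(m₇) + f(m₈)] = 0.5·(1958) = 979.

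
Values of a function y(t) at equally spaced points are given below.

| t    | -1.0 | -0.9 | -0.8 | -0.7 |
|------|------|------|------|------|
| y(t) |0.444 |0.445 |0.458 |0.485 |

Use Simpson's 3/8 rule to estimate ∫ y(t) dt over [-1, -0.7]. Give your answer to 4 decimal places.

h = 0.1, n = 3.
(3h/8)·[y₀ + 3y₁ + 3y₂ + y₃] = 0.0375·(3.638) = 0.1364.

0.1364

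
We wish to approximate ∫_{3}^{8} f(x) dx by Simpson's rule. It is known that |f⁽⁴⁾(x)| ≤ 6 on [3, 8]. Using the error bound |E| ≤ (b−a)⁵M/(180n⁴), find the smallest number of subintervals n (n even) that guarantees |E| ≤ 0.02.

10

Need 18750/(180n⁴) ≤ 0.02.
n⁴ ≥ 18750/(180·0.02) = 5208.33 ⇒ n ≥ 8.4952, so the smallest even n is 10. (n must be even for Simpson's rule.)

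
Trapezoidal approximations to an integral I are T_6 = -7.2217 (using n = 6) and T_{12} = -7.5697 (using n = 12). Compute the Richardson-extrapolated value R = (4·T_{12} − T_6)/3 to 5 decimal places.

-7.68570

R = (4·T_{12} − T_6) / 3 = (4·(-7.5697) − (-7.2217))/3 = (-23.0571)/3 = -7.68570.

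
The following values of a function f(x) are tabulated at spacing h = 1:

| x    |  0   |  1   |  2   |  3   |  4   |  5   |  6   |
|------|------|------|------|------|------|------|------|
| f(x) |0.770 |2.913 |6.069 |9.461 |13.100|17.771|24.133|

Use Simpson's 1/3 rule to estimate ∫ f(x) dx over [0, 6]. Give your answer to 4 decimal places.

h = 1, n = 6.
(h/3)·[y₀ + 4y₁ + 2y₂ + 4y₃ + 2y₄ + 4y₅ + y₆] = 0.333333·(183.821) = 61.2737.

61.2737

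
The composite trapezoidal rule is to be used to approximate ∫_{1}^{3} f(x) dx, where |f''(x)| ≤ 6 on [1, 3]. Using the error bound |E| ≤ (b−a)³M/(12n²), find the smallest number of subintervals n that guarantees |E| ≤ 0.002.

45

Need 48/(12n²) ≤ 0.002.
n² ≥ 48/(12·0.002) = 2000 ⇒ n ≥ 44.7214, so the smallest n is 45.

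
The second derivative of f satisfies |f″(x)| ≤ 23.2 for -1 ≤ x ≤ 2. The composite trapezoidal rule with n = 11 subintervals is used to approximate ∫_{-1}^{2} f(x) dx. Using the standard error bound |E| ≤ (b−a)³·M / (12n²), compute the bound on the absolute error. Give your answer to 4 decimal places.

|E| ≤ (3)³·23.2 / (12·11²) = 626.4/1452 = 0.4314.

0.4314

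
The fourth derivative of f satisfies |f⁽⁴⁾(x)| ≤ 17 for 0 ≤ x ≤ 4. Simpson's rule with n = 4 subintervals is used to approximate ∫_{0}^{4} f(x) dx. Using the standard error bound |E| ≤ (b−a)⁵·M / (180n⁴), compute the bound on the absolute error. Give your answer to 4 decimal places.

0.3778

|E| ≤ (4)⁵·17 / (180·4⁴) = 17408/46080 = 0.3778.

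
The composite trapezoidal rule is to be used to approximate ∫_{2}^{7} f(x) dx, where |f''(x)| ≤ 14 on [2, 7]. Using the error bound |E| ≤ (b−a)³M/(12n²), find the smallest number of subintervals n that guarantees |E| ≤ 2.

Need 1750/(12n²) ≤ 2.
n² ≥ 1750/(12·2) = 72.9167 ⇒ n ≥ 8.5391, so the smallest n is 9.

9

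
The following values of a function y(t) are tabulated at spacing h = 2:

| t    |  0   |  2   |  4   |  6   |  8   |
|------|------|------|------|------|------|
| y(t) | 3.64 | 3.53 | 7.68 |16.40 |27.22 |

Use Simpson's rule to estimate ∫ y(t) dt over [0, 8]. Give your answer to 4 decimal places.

83.9600

h = 2, n = 4.
(h/3)·[y₀ + 4y₁ + 2y₂ + 4y₃ + y₄] = 0.666667·(125.94) = 83.9600.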